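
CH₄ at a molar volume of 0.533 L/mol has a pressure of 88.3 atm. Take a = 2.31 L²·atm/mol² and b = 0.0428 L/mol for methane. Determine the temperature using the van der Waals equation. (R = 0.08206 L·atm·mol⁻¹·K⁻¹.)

T ≈ 576.0 K

T = (P + a/V_m²)(V_m − b)/R
P + a/V_m² = 88.3 + 2.31/(0.533)² = 96.431 atm
V_m − b = 0.533 − 0.0428 = 0.49020 L/mol
T = (96.431)(0.49020)/0.08206 = 576.0 K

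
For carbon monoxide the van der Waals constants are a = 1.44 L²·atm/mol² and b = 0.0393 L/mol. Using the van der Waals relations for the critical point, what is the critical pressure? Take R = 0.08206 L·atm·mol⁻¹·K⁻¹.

For a van der Waals gas, P_c = a/(27b²).
P_c = 1.44/(27×(0.0393)²) = 1.44/0.041701 = 34.53 atm

P_c ≈ 34.53 atm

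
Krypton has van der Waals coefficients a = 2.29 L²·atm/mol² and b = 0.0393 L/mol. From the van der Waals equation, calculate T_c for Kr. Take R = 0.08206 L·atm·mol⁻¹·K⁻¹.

For a van der Waals gas, T_c = 8a/(27Rb).
T_c = 8×2.29/(27×0.08206×0.0393) = 18.320/0.087074 = 210.4 K

T_c ≈ 210.4 K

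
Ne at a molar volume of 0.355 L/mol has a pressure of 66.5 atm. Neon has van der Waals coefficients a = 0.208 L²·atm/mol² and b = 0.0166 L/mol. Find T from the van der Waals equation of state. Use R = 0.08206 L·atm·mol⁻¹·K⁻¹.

T = (P + a/V_m²)(V_m − b)/R
P + a/V_m² = 66.5 + 0.208/(0.355)² = 68.150 atm
V_m − b = 0.355 − 0.0166 = 0.33840 L/mol
T = (68.150)(0.33840)/0.08206 = 281.0 K

T ≈ 281.0 K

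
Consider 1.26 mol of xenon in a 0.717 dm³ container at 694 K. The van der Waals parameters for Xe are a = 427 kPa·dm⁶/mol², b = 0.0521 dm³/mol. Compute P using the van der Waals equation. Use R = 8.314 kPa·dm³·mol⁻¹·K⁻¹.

P = nRT/(V − nb) − a n²/V²
nRT/(V − nb) = (1.26)(8.314)(694)/(0.717 − 1.26×0.0521) = 7270.1/0.65135 = 11162 kPa
a n²/V² = (427)(1.26)²/(0.717)² = 1318.7 kPa
P = 11162 − 1318.7 = 9843 kPa

P ≈ 9843 kPa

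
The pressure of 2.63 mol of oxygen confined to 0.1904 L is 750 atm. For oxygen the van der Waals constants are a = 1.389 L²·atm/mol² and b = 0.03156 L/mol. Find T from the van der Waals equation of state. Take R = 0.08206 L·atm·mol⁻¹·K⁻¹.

T = (P + a n²/V²)(V − nb)/(nR)
P + a n²/V² = 750 + (1.389)(2.63)²/(0.1904)² = 1015.0 atm
V − nb = 0.1904 − (2.63)(0.03156) = 0.10740 L
T = (1015.0)(0.10740)/((2.63)(0.08206)) = 505.1 K

T ≈ 505.1 K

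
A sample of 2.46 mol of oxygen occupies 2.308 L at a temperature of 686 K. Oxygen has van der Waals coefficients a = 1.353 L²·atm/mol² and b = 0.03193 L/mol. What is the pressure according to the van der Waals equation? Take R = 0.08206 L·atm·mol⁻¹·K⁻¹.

P = nRT/(V − nb) − a n²/V²
nRT/(V − nb) = (2.46)(0.08206)(686)/(2.308 − 2.46×0.03193) = 138.48/2.2295 = 62.113 atm
a n²/V² = (1.353)(2.46)²/(2.308)² = 1.5371 atm
P = 62.113 − 1.5371 = 60.58 atm

P ≈ 60.58 atm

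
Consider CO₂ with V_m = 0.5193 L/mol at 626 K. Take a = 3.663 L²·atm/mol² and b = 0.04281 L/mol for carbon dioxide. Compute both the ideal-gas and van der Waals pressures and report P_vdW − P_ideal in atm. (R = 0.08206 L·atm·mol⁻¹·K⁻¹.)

ΔP ≈ -4.70 atm

Ideal: P_ideal = RT/V_m = (0.08206)(626)/0.5193 = 98.9208 atm
vdW: P = RT/(V_m − b) − a/V_m² = 51.3696/0.476490 − 3.663/0.269672 = 107.808 − 13.5832 = 94.225 atm
ΔP = 94.225 − 98.9208 = -4.70 atm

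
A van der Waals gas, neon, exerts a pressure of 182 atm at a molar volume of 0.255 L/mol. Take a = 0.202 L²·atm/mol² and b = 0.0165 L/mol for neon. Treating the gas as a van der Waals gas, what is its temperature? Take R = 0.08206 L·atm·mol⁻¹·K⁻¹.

T ≈ 538.0 K

T = (P + a/V_m²)(V_m − b)/R
P + a/V_m² = 182 + 0.202/(0.255)² = 185.11 atm
V_m − b = 0.255 − 0.0165 = 0.23850 L/mol
T = (185.11)(0.23850)/0.08206 = 538.0 K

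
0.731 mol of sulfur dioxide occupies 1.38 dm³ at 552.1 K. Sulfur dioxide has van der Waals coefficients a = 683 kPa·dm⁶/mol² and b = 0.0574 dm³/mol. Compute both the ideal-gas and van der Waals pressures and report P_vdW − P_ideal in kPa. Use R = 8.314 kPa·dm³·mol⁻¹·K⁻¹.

ΔP ≈ -115.4 kPa

Ideal: P_ideal = nRT/V = (0.731)(8.314)(552.1)/1.38 = 2431.45 kPa
vdW: P = nRT/(V − nb) − a n²/V² = 3355.41/1.33804 − 364.969/1.90440 = 2507.71 − 191.645 = 2316.07 kPa
ΔP = 2316.07 − 2431.45 = -115.4 kPa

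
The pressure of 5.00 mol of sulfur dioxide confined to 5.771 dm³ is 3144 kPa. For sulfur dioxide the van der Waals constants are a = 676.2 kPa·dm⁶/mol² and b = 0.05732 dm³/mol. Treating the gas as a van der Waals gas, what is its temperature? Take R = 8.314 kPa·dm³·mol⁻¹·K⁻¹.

T = (P + a n²/V²)(V − nb)/(nR)
P + a n²/V² = 3144 + (676.2)(5.00)²/(5.771)² = 3651.6 kPa
V − nb = 5.771 − (5.00)(0.05732) = 5.4844 dm³
T = (3651.6)(5.4844)/((5.00)(8.314)) = 481.8 K

T ≈ 481.8 K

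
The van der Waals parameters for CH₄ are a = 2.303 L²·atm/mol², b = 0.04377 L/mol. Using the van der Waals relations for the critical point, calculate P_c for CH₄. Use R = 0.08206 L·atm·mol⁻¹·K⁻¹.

P_c ≈ 44.52 atm

For a van der Waals gas, P_c = a/(27b²).
P_c = 2.303/(27×(0.04377)²) = 2.303/0.051727 = 44.52 atm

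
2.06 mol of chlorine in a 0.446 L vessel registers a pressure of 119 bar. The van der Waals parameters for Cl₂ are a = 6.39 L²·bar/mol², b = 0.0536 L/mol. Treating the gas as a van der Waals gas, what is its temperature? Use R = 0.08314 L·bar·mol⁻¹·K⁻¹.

T ≈ 500.3 K

T = (P + a n²/V²)(V − nb)/(nR)
P + a n²/V² = 119 + (6.39)(2.06)²/(0.446)² = 255.32 bar
V − nb = 0.446 − (2.06)(0.0536) = 0.33558 L
T = (255.32)(0.33558)/((2.06)(0.08314)) = 500.3 K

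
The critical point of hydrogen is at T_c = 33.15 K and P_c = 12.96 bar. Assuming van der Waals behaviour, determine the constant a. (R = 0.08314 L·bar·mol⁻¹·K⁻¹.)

a ≈ 0.2473 L²·bar/mol²

From T_c = 8a/(27Rb) and P_c = a/(27b²): a = 27 R² T_c²/(64 P_c).
a = 27×(0.08314)²×(33.15)²/(64×12.96) = 205.09/829.44 = 0.2473 L²·bar/mol²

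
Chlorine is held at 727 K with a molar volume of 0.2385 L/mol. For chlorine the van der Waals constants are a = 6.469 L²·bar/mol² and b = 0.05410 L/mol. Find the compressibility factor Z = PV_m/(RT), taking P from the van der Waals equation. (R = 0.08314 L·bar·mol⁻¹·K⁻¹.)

Z ≈ 0.8446

P = RT/(V_m − b) − a/V_m² = (0.08314)(727)/(0.2385 − 0.05410) − 6.469/(0.2385)²
  = 60.443/0.18440 − 113.73 = 327.78 − 113.73 = 214.05 bar
Z = PV_m/(RT) = (214.05)(0.2385)/((0.08314)(727)) = 51.051/60.443 = 0.8446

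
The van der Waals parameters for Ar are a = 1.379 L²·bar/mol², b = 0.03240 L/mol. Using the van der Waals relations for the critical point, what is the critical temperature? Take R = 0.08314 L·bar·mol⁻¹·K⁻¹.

For a van der Waals gas, T_c = 8a/(27Rb).
T_c = 8×1.379/(27×0.08314×0.03240) = 11.032/0.072731 = 151.7 K

T_c ≈ 151.7 K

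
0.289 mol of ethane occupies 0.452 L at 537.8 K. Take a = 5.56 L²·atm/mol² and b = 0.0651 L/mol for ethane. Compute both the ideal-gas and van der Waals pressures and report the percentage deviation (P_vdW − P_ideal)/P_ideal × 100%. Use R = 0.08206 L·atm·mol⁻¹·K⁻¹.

Ideal: P_ideal = nRT/V = (0.289)(0.08206)(537.8)/0.452 = 28.2171 atm
vdW: P = nRT/(V − nb) − a n²/V² = 12.7541/0.433186 − 0.464377/0.204304 = 29.4425 − 2.27297 = 27.1695 atm
% deviation = (27.1695 − 28.2171)/28.2171 × 100% = -3.71%

-3.71 %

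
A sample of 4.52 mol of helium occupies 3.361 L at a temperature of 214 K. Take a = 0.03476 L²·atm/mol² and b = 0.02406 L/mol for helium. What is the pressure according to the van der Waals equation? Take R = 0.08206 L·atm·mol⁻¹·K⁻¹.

P ≈ 24.34 atm

P = nRT/(V − nb) − a n²/V²
nRT/(V − nb) = (4.52)(0.08206)(214)/(3.361 − 4.52×0.02406) = 79.375/3.2522 = 24.407 atm
a n²/V² = (0.03476)(4.52)²/(3.361)² = 0.062867 atm
P = 24.407 − 0.062867 = 24.34 atm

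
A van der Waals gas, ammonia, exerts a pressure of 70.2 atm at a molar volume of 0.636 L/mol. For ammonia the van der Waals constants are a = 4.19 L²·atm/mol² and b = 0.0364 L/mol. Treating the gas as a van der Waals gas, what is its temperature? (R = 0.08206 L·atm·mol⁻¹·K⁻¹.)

T ≈ 588.6 K

T = (P + a/V_m²)(V_m − b)/R
P + a/V_m² = 70.2 + 4.19/(0.636)² = 80.559 atm
V_m − b = 0.636 − 0.0364 = 0.59960 L/mol
T = (80.559)(0.59960)/0.08206 = 588.6 K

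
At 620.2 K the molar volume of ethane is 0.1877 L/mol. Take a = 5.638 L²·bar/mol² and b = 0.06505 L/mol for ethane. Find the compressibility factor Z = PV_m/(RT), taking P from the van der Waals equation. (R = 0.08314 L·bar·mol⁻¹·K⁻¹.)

Z ≈ 0.9478

P = RT/(V_m − b) − a/V_m² = (0.08314)(620.2)/(0.1877 − 0.06505) − 5.638/(0.1877)²
  = 51.563/0.12265 − 160.03 = 420.41 − 160.03 = 260.38 bar
Z = PV_m/(RT) = (260.38)(0.1877)/((0.08314)(620.2)) = 48.873/51.563 = 0.9478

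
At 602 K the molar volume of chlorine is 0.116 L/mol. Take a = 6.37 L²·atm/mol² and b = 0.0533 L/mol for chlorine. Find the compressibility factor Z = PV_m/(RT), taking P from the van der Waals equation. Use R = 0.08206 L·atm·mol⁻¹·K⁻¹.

Z ≈ 0.7385

P = RT/(V_m − b) − a/V_m² = (0.08206)(602)/(0.116 − 0.0533) − 6.37/(0.116)²
  = 49.400/0.062700 − 473.39 = 787.88 − 473.39 = 314.49 atm
Z = PV_m/(RT) = (314.49)(0.116)/((0.08206)(602)) = 36.481/49.400 = 0.7385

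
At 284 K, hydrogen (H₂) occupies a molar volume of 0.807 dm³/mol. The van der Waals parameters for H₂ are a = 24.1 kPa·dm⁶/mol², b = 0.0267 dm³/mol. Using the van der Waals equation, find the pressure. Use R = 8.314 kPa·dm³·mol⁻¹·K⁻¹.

P = RT/(V_m − b) − a/V_m²
RT/(V_m − b) = (8.314)(284)/(0.807 − 0.0267) = 2361.2/0.78030 = 3026.0 kPa
a/V_m² = 24.1/(0.807)² = 37.006 kPa
P = 3026.0 − 37.006 = 2989 kPa

P ≈ 2989 kPa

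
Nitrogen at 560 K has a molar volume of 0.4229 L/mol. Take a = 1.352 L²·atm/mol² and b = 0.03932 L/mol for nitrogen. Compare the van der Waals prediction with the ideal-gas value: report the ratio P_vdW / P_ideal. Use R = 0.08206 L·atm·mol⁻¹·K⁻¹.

Ideal: P_ideal = RT/V_m = (0.08206)(560)/0.4229 = 108.663 atm
vdW: P = RT/(V_m − b) − a/V_m² = 45.9536/0.383580 − 1.352/0.178844 = 119.802 − 7.55966 = 112.242 atm
Ratio = 112.242/108.663 = 1.033

P_vdW / P_ideal ≈ 1.033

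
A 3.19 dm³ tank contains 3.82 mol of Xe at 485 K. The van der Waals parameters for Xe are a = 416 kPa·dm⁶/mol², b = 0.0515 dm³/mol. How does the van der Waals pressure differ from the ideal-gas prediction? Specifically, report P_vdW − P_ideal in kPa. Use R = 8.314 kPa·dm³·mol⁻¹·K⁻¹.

Ideal: P_ideal = nRT/V = (3.82)(8.314)(485)/3.19 = 4828.64 kPa
vdW: P = nRT/(V − nb) − a n²/V² = 15403.3/2.99327 − 6070.44/10.1761 = 5145.98 − 596.539 = 4549.44 kPa
ΔP = 4549.44 − 4828.64 = -279.2 kPa

ΔP ≈ -279.2 kPa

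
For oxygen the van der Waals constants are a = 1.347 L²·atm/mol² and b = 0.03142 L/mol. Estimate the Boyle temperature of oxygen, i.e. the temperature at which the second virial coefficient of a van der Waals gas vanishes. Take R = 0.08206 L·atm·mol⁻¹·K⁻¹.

T_B ≈ 522.4 K

For a van der Waals gas the second virial coefficient B₂ = b − a/(RT) vanishes at T_B = a/(Rb).
T_B = 1.347/(0.08206×0.03142) = 1.347/0.0025783 = 522.4 K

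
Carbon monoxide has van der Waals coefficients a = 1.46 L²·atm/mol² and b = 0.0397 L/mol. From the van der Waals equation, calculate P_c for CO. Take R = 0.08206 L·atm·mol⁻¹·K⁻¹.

For a van der Waals gas, P_c = a/(27b²).
P_c = 1.46/(27×(0.0397)²) = 1.46/0.042554 = 34.31 atm

P_c ≈ 34.31 atm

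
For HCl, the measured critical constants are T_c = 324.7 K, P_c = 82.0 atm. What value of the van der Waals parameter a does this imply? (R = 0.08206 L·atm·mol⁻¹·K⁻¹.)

a ≈ 3.653 L²·atm/mol²

From T_c = 8a/(27Rb) and P_c = a/(27b²): a = 27 R² T_c²/(64 P_c).
a = 27×(0.08206)²×(324.7)²/(64×82.0) = 19169/5248.0 = 3.653 L²·atm/mol²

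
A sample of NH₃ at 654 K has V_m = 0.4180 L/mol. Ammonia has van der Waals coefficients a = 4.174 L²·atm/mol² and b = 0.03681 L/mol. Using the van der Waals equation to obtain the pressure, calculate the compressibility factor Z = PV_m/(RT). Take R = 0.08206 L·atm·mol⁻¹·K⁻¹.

Z ≈ 0.9105

P = RT/(V_m − b) − a/V_m² = (0.08206)(654)/(0.4180 − 0.03681) − 4.174/(0.4180)²
  = 53.667/0.38119 − 23.889 = 140.79 − 23.889 = 116.90 atm
Z = PV_m/(RT) = (116.90)(0.4180)/((0.08206)(654)) = 48.864/53.667 = 0.9105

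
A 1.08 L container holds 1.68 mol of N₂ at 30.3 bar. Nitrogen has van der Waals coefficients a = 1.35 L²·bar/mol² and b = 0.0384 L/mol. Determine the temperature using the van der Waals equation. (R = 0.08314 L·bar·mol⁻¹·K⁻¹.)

T = (P + a n²/V²)(V − nb)/(nR)
P + a n²/V² = 30.3 + (1.35)(1.68)²/(1.08)² = 33.567 bar
V − nb = 1.08 − (1.68)(0.0384) = 1.0155 L
T = (33.567)(1.0155)/((1.68)(0.08314)) = 244.0 K

T ≈ 244.0 K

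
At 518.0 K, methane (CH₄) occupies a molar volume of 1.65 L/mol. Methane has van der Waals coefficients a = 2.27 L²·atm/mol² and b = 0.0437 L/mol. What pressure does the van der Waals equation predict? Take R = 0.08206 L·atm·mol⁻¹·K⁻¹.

P ≈ 25.63 atm

P = RT/(V_m − b) − a/V_m²
RT/(V_m − b) = (0.08206)(518.0)/(1.65 − 0.0437) = 42.507/1.6063 = 26.463 atm
a/V_m² = 2.27/(1.65)² = 0.83379 atm
P = 26.463 − 0.83379 = 25.63 atm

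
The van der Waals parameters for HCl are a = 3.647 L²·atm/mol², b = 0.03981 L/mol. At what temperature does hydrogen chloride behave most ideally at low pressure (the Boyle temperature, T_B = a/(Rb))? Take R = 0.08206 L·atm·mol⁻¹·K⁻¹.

T_B ≈ 1116 K

For a van der Waals gas the second virial coefficient B₂ = b − a/(RT) vanishes at T_B = a/(Rb).
T_B = 3.647/(0.08206×0.03981) = 3.647/0.0032668 = 1116 K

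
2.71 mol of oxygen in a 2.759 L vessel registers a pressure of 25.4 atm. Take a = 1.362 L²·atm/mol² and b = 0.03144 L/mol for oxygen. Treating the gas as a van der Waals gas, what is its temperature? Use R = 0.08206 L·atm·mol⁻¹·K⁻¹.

T = (P + a n²/V²)(V − nb)/(nR)
P + a n²/V² = 25.4 + (1.362)(2.71)²/(2.759)² = 26.714 atm
V − nb = 2.759 − (2.71)(0.03144) = 2.6738 L
T = (26.714)(2.6738)/((2.71)(0.08206)) = 321.2 K

T ≈ 321.2 K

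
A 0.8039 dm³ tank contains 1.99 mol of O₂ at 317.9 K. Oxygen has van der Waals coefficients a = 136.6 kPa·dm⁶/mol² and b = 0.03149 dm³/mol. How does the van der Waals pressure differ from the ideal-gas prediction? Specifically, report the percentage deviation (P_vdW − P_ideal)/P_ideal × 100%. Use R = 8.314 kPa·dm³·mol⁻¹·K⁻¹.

Ideal: P_ideal = nRT/V = (1.99)(8.314)(317.9)/0.8039 = 6542.62 kPa
vdW: P = nRT/(V − nb) − a n²/V² = 5259.61/0.741235 − 540.950/0.646255 = 7095.74 − 837.053 = 6258.69 kPa
% deviation = (6258.69 − 6542.62)/6542.62 × 100% = -4.34%

-4.34 %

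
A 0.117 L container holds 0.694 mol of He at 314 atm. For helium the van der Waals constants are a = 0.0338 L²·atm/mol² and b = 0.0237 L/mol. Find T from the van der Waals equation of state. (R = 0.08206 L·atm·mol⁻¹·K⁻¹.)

T ≈ 556.5 K

T = (P + a n²/V²)(V − nb)/(nR)
P + a n²/V² = 314 + (0.0338)(0.694)²/(0.117)² = 315.19 atm
V − nb = 0.117 − (0.694)(0.0237) = 0.10055 L
T = (315.19)(0.10055)/((0.694)(0.08206)) = 556.5 K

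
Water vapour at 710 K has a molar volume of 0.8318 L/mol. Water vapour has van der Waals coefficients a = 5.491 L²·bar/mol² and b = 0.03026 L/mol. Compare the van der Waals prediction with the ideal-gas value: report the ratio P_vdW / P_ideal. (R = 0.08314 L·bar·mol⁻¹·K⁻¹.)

P_vdW / P_ideal ≈ 0.9259

Ideal: P_ideal = RT/V_m = (0.08314)(710)/0.8318 = 70.9659 bar
vdW: P = RT/(V_m − b) − a/V_m² = 59.0294/0.801540 − 5.491/0.691891 = 73.6450 − 7.93622 = 65.7088 bar
Ratio = 65.7088/70.9659 = 0.9259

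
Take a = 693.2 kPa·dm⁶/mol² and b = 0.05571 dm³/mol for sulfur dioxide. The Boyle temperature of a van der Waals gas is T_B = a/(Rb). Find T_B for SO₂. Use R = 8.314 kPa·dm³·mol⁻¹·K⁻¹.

T_B ≈ 1497 K

For a van der Waals gas the second virial coefficient B₂ = b − a/(RT) vanishes at T_B = a/(Rb).
T_B = 693.2/(8.314×0.05571) = 693.2/0.46317 = 1497 K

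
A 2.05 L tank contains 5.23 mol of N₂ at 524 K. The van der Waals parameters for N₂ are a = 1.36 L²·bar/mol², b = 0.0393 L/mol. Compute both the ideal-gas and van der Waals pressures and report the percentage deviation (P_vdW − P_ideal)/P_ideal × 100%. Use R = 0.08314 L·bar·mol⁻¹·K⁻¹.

Ideal: P_ideal = nRT/V = (5.23)(0.08314)(524)/2.05 = 111.145 bar
vdW: P = nRT/(V − nb) − a n²/V² = 227.847/1.84446 − 37.1999/4.20250 = 123.530 − 8.85185 = 114.678 bar
% deviation = (114.678 − 111.145)/111.145 × 100% = 3.18%

3.18 %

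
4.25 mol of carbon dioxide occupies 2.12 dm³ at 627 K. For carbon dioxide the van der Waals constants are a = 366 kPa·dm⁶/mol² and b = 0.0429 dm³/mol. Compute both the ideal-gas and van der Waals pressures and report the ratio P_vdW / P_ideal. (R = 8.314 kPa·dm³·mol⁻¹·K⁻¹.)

P_vdW / P_ideal ≈ 0.9533

Ideal: P_ideal = nRT/V = (4.25)(8.314)(627)/2.12 = 10450.3 kPa
vdW: P = nRT/(V − nb) − a n²/V² = 22154.7/1.93768 − 6610.88/4.49440 = 11433.6 − 1470.91 = 9962.7 kPa
Ratio = 9962.7/10450.3 = 0.9533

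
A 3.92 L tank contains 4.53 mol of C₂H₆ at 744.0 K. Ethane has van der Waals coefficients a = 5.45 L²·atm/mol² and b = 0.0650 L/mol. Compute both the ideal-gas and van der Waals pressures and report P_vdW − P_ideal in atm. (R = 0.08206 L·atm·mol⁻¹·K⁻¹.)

Ideal: P_ideal = nRT/V = (4.53)(0.08206)(744.0)/3.92 = 70.5532 atm
vdW: P = nRT/(V − nb) − a n²/V² = 276.568/3.62555 − 111.839/15.3664 = 76.2830 − 7.27815 = 69.0049 atm
ΔP = 69.0049 − 70.5532 = -1.548 atm

ΔP ≈ -1.548 atm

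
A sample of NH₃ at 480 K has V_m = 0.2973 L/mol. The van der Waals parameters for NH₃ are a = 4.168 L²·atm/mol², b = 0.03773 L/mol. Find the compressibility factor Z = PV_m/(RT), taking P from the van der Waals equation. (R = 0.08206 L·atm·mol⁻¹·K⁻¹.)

Z ≈ 0.7894

P = RT/(V_m − b) − a/V_m² = (0.08206)(480)/(0.2973 − 0.03773) − 4.168/(0.2973)²
  = 39.389/0.25957 − 47.156 = 151.75 − 47.156 = 104.59 atm
Z = PV_m/(RT) = (104.59)(0.2973)/((0.08206)(480)) = 31.095/39.389 = 0.7894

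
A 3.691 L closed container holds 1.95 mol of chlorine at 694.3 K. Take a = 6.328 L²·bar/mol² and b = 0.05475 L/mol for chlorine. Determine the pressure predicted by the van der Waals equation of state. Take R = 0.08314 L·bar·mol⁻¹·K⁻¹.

P ≈ 29.64 bar

P = nRT/(V − nb) − a n²/V²
nRT/(V − nb) = (1.95)(0.08314)(694.3)/(3.691 − 1.95×0.05475) = 112.56/3.5842 = 31.404 bar
a n²/V² = (6.328)(1.95)²/(3.691)² = 1.7662 bar
P = 31.404 − 1.7662 = 29.64 bar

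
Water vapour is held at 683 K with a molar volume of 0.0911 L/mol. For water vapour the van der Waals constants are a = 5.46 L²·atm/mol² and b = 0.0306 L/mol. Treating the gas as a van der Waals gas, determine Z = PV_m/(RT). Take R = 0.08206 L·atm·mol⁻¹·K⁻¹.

P = RT/(V_m − b) − a/V_m² = (0.08206)(683)/(0.0911 − 0.0306) − 5.46/(0.0911)²
  = 56.047/0.060500 − 657.89 = 926.40 − 657.89 = 268.51 atm
Z = PV_m/(RT) = (268.51)(0.0911)/((0.08206)(683)) = 24.461/56.047 = 0.4364

Z ≈ 0.4364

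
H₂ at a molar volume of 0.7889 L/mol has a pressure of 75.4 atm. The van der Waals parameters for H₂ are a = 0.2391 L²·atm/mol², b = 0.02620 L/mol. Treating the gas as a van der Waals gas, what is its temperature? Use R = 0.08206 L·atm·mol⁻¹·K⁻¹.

T ≈ 704.4 K

T = (P + a/V_m²)(V_m − b)/R
P + a/V_m² = 75.4 + 0.2391/(0.7889)² = 75.784 atm
V_m − b = 0.7889 − 0.02620 = 0.76270 L/mol
T = (75.784)(0.76270)/0.08206 = 704.4 K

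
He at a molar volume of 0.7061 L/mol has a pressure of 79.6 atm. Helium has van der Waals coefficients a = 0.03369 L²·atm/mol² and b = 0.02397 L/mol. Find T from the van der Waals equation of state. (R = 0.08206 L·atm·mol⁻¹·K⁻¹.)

T ≈ 662.2 K

T = (P + a/V_m²)(V_m − b)/R
P + a/V_m² = 79.6 + 0.03369/(0.7061)² = 79.668 atm
V_m − b = 0.7061 − 0.02397 = 0.68213 L/mol
T = (79.668)(0.68213)/0.08206 = 662.2 K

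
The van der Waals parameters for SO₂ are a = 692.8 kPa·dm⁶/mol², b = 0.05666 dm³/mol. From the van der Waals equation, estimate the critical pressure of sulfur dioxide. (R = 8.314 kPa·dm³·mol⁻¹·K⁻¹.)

P_c ≈ 7993 kPa

For a van der Waals gas, P_c = a/(27b²).
P_c = 692.8/(27×(0.05666)²) = 692.8/0.086680 = 7993 kPa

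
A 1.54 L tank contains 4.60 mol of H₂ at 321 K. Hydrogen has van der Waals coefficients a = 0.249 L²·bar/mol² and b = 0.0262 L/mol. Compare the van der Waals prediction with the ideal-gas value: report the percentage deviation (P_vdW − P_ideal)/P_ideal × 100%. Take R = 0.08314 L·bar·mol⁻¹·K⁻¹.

Ideal: P_ideal = nRT/V = (4.60)(0.08314)(321)/1.54 = 79.7172 bar
vdW: P = nRT/(V − nb) − a n²/V² = 122.765/1.41948 − 5.26884/2.37160 = 86.4859 − 2.22164 = 84.2643 bar
% deviation = (84.2643 − 79.7172)/79.7172 × 100% = 5.70%

5.70 %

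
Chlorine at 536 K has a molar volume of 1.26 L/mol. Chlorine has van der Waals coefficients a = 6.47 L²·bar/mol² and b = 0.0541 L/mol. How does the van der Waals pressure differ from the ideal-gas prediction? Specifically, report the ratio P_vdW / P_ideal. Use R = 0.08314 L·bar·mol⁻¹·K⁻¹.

Ideal: P_ideal = RT/V_m = (0.08314)(536)/1.26 = 35.3675 bar
vdW: P = RT/(V_m − b) − a/V_m² = 44.5630/1.20590 − 6.47/1.58760 = 36.9541 − 4.07533 = 32.8788 bar
Ratio = 32.8788/35.3675 = 0.9296

P_vdW / P_ideal ≈ 0.9296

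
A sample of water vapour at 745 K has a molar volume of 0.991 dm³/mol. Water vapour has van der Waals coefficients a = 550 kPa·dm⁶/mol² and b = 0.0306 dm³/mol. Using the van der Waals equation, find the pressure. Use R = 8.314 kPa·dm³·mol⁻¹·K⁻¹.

P = RT/(V_m − b) − a/V_m²
RT/(V_m − b) = (8.314)(745)/(0.991 − 0.0306) = 6193.9/0.96040 = 6449.3 kPa
a/V_m² = 550/(0.991)² = 560.04 kPa
P = 6449.3 − 560.04 = 5889 kPa

P ≈ 5889 kPa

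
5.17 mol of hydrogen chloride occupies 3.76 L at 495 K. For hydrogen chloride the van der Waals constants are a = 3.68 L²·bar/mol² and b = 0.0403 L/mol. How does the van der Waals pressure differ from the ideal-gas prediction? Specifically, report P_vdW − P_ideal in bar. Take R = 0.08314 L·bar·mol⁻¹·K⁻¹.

Ideal: P_ideal = nRT/V = (5.17)(0.08314)(495)/3.76 = 56.5872 bar
vdW: P = nRT/(V − nb) − a n²/V² = 212.768/3.55165 − 98.3624/14.1376 = 59.9068 − 6.95750 = 52.9493 bar
ΔP = 52.9493 − 56.5872 = -3.638 bar

ΔP ≈ -3.638 bar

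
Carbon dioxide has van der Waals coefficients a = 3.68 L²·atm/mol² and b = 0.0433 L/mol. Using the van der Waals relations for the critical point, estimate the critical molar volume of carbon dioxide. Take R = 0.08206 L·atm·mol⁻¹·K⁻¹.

V_m,c ≈ 0.1299 L/mol

For a van der Waals gas, V_m,c = 3b.
V_m,c = 3×0.0433 = 0.1299 L/mol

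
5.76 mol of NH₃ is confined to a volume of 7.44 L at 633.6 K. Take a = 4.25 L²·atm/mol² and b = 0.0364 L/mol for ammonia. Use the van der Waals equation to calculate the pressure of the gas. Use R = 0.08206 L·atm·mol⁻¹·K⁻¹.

P = nRT/(V − nb) − a n²/V²
nRT/(V − nb) = (5.76)(0.08206)(633.6)/(7.44 − 5.76×0.0364) = 299.48/7.2303 = 41.420 atm
a n²/V² = (4.25)(5.76)²/(7.44)² = 2.5473 atm
P = 41.420 − 2.5473 = 38.87 atm

P ≈ 38.87 atm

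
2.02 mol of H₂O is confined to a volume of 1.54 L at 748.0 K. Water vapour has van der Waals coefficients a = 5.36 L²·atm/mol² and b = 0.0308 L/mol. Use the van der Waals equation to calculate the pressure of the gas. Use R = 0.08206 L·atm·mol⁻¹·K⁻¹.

P = nRT/(V − nb) − a n²/V²
nRT/(V − nb) = (2.02)(0.08206)(748.0)/(1.54 − 2.02×0.0308) = 123.99/1.4778 = 83.902 atm
a n²/V² = (5.36)(2.02)²/(1.54)² = 9.2220 atm
P = 83.902 − 9.2220 = 74.68 atm

P ≈ 74.68 atm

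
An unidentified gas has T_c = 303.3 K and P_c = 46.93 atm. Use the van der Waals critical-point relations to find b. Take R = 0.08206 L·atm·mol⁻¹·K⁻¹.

From T_c = 8a/(27Rb) and P_c = a/(27b²): b = R T_c/(8 P_c).
b = (0.08206)(303.3)/(8×46.93) = 24.889/375.44 = 0.06629 L/mol

b ≈ 0.06629 L/mol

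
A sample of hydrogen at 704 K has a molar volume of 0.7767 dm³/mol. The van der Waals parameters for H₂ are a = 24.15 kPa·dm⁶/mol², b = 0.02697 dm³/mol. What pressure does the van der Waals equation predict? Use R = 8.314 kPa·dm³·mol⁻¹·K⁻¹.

P ≈ 7767 kPa

P = RT/(V_m − b) − a/V_m²
RT/(V_m − b) = (8.314)(704)/(0.7767 − 0.02697) = 5853.1/0.74973 = 7806.9 kPa
a/V_m² = 24.15/(0.7767)² = 40.032 kPa
P = 7806.9 − 40.032 = 7767 kPa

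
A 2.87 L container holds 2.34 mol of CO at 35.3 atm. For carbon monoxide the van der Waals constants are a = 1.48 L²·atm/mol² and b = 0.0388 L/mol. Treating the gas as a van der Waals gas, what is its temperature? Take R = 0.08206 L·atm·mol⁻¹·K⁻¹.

T ≈ 525.2 K

T = (P + a n²/V²)(V − nb)/(nR)
P + a n²/V² = 35.3 + (1.48)(2.34)²/(2.87)² = 36.284 atm
V − nb = 2.87 − (2.34)(0.0388) = 2.7792 L
T = (36.284)(2.7792)/((2.34)(0.08206)) = 525.2 K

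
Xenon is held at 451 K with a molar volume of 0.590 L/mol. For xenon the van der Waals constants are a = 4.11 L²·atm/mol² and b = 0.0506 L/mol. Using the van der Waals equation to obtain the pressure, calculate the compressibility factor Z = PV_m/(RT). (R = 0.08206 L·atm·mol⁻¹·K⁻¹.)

P = RT/(V_m − b) − a/V_m² = (0.08206)(451)/(0.590 − 0.0506) − 4.11/(0.590)²
  = 37.009/0.53940 − 11.807 = 68.611 − 11.807 = 56.804 atm
Z = PV_m/(RT) = (56.804)(0.590)/((0.08206)(451)) = 33.514/37.009 = 0.9056

Z ≈ 0.9056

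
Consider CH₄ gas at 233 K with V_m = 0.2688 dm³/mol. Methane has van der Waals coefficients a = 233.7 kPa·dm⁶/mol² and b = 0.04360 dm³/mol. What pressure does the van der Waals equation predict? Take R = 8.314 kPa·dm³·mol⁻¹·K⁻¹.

P = RT/(V_m − b) − a/V_m²
RT/(V_m − b) = (8.314)(233)/(0.2688 − 0.04360) = 1937.2/0.22520 = 8602.1 kPa
a/V_m² = 233.7/(0.2688)² = 3234.4 kPa
P = 8602.1 − 3234.4 = 5368 kPa

P ≈ 5368 kPa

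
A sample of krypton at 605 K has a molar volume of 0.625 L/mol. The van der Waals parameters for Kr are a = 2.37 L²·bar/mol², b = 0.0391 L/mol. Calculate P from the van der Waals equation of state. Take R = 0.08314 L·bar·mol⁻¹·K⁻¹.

P ≈ 79.78 bar

P = RT/(V_m − b) − a/V_m²
RT/(V_m − b) = (0.08314)(605)/(0.625 − 0.0391) = 50.300/0.58590 = 85.851 bar
a/V_m² = 2.37/(0.625)² = 6.0672 bar
P = 85.851 − 6.0672 = 79.78 bar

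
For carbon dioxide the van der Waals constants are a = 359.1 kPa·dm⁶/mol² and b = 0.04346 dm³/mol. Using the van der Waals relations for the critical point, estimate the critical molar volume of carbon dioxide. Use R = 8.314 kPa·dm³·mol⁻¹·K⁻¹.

V_m,c ≈ 0.1304 dm³/mol

For a van der Waals gas, V_m,c = 3b.
V_m,c = 3×0.04346 = 0.1304 dm³/mol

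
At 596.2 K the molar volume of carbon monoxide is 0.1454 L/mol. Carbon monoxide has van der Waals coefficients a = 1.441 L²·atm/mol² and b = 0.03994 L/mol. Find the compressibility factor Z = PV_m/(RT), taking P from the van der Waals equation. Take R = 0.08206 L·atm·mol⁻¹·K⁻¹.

P = RT/(V_m − b) − a/V_m² = (0.08206)(596.2)/(0.1454 − 0.03994) − 1.441/(0.1454)²
  = 48.924/0.10546 − 68.161 = 463.91 − 68.161 = 395.75 atm
Z = PV_m/(RT) = (395.75)(0.1454)/((0.08206)(596.2)) = 57.542/48.924 = 1.176

Z ≈ 1.176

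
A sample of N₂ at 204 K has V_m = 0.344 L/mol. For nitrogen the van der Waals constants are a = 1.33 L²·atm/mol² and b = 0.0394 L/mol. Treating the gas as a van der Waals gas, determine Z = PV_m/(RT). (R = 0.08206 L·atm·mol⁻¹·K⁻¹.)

Z ≈ 0.8984

P = RT/(V_m − b) − a/V_m² = (0.08206)(204)/(0.344 − 0.0394) − 1.33/(0.344)²
  = 16.740/0.30460 − 11.239 = 54.957 − 11.239 = 43.718 atm
Z = PV_m/(RT) = (43.718)(0.344)/((0.08206)(204)) = 15.039/16.740 = 0.8984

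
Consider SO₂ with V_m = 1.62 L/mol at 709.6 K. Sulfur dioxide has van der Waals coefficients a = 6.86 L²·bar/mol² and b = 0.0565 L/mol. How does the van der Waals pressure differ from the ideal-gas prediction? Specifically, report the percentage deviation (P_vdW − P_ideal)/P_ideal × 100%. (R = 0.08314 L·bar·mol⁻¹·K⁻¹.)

Ideal: P_ideal = RT/V_m = (0.08314)(709.6)/1.62 = 36.4174 bar
vdW: P = RT/(V_m − b) − a/V_m² = 58.9961/1.56350 − 6.86/2.62440 = 37.7334 − 2.61393 = 35.1195 bar
% deviation = (35.1195 − 36.4174)/36.4174 × 100% = -3.56%

-3.56 %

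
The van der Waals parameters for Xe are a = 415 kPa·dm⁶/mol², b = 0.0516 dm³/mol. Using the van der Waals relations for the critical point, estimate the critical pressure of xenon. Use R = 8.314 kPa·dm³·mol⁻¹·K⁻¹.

For a van der Waals gas, P_c = a/(27b²).
P_c = 415/(27×(0.0516)²) = 415/0.071889 = 5773 kPa

P_c ≈ 5773 kPa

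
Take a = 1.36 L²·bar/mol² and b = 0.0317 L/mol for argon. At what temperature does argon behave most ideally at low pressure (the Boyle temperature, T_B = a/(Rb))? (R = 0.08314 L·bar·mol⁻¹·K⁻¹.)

T_B ≈ 516.0 K

For a van der Waals gas the second virial coefficient B₂ = b − a/(RT) vanishes at T_B = a/(Rb).
T_B = 1.36/(0.08314×0.0317) = 1.36/0.0026355 = 516.0 K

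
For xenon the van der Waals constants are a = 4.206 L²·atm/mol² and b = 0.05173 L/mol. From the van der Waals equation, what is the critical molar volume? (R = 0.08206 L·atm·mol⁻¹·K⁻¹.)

For a van der Waals gas, V_m,c = 3b.
V_m,c = 3×0.05173 = 0.1552 L/mol

V_m,c ≈ 0.1552 L/mol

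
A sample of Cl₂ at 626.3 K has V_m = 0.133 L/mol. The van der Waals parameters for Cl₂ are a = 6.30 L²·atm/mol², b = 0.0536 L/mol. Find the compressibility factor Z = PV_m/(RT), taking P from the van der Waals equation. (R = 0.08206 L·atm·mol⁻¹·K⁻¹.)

Z ≈ 0.7534

P = RT/(V_m − b) − a/V_m² = (0.08206)(626.3)/(0.133 − 0.0536) − 6.30/(0.133)²
  = 51.394/0.079400 − 356.15 = 647.28 − 356.15 = 291.13 atm
Z = PV_m/(RT) = (291.13)(0.133)/((0.08206)(626.3)) = 38.720/51.394 = 0.7534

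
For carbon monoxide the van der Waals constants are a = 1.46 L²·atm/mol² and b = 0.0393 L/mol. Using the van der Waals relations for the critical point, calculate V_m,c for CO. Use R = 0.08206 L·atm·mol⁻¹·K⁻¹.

For a van der Waals gas, V_m,c = 3b.
V_m,c = 3×0.0393 = 0.1179 L/mol

V_m,c ≈ 0.1179 L/mol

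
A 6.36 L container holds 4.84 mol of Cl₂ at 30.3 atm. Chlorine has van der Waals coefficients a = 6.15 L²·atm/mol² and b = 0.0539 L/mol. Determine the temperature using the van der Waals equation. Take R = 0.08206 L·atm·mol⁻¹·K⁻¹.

T ≈ 520.0 K

T = (P + a n²/V²)(V − nb)/(nR)
P + a n²/V² = 30.3 + (6.15)(4.84)²/(6.36)² = 33.862 atm
V − nb = 6.36 − (4.84)(0.0539) = 6.0991 L
T = (33.862)(6.0991)/((4.84)(0.08206)) = 520.0 K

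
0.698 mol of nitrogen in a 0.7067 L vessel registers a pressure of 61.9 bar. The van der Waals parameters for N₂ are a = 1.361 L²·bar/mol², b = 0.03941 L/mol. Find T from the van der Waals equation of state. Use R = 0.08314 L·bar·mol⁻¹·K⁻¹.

T ≈ 740.0 K

T = (P + a n²/V²)(V − nb)/(nR)
P + a n²/V² = 61.9 + (1.361)(0.698)²/(0.7067)² = 63.228 bar
V − nb = 0.7067 − (0.698)(0.03941) = 0.67919 L
T = (63.228)(0.67919)/((0.698)(0.08314)) = 740.0 K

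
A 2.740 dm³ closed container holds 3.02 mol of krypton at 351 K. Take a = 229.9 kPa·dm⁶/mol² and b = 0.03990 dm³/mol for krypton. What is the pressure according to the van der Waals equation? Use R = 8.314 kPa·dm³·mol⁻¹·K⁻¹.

P = nRT/(V − nb) − a n²/V²
nRT/(V − nb) = (3.02)(8.314)(351)/(2.740 − 3.02×0.03990) = 8813.0/2.6195 = 3364.4 kPa
a n²/V² = (229.9)(3.02)²/(2.740)² = 279.29 kPa
P = 3364.4 − 279.29 = 3085 kPa

P ≈ 3085 kPa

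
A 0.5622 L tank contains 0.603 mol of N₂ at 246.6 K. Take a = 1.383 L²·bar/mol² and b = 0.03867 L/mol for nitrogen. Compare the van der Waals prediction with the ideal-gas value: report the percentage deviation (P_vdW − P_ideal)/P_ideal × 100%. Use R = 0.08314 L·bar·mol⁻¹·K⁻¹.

Ideal: P_ideal = nRT/V = (0.603)(0.08314)(246.6)/0.5622 = 21.9902 bar
vdW: P = nRT/(V − nb) − a n²/V² = 12.3629/0.538882 − 0.502871/0.316069 = 22.9418 − 1.59102 = 21.3508 bar
% deviation = (21.3508 − 21.9902)/21.9902 × 100% = -2.91%

-2.91 %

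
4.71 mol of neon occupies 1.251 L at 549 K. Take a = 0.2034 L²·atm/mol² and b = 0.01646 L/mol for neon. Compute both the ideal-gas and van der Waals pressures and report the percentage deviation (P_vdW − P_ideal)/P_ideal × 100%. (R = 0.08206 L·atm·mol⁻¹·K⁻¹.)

4.91 %

Ideal: P_ideal = nRT/V = (4.71)(0.08206)(549)/1.251 = 169.616 atm
vdW: P = nRT/(V − nb) − a n²/V² = 212.190/1.17347 − 4.51225/1.56500 = 180.823 − 2.88323 = 177.940 atm
% deviation = (177.940 − 169.616)/169.616 × 100% = 4.91%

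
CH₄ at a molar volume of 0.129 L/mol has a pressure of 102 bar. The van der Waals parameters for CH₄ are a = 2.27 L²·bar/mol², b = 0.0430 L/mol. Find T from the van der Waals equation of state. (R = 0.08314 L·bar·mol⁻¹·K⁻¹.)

T = (P + a/V_m²)(V_m − b)/R
P + a/V_m² = 102 + 2.27/(0.129)² = 238.41 bar
V_m − b = 0.129 − 0.0430 = 0.086000 L/mol
T = (238.41)(0.086000)/0.08314 = 246.6 K

T ≈ 246.6 K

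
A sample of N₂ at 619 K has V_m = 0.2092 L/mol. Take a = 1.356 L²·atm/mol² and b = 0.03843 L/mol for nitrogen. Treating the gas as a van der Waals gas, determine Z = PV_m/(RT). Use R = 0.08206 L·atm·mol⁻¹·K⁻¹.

P = RT/(V_m − b) − a/V_m² = (0.08206)(619)/(0.2092 − 0.03843) − 1.356/(0.2092)²
  = 50.795/0.17077 − 30.984 = 297.45 − 30.984 = 266.47 atm
Z = PV_m/(RT) = (266.47)(0.2092)/((0.08206)(619)) = 55.746/50.795 = 1.097

Z ≈ 1.097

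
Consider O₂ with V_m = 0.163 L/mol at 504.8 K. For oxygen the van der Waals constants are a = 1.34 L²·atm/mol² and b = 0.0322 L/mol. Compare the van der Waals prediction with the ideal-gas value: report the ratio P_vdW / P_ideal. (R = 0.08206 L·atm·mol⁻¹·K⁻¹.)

P_vdW / P_ideal ≈ 1.048

Ideal: P_ideal = RT/V_m = (0.08206)(504.8)/0.163 = 254.134 atm
vdW: P = RT/(V_m − b) − a/V_m² = 41.4239/0.130800 − 1.34/0.0265690 = 316.696 − 50.4347 = 266.261 atm
Ratio = 266.261/254.134 = 1.048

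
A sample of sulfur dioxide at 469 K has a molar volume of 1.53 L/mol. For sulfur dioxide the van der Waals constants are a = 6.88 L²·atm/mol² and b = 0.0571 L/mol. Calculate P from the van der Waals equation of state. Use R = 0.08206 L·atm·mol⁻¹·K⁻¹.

P = RT/(V_m − b) − a/V_m²
RT/(V_m − b) = (0.08206)(469)/(1.53 − 0.0571) = 38.486/1.4729 = 26.129 atm
a/V_m² = 6.88/(1.53)² = 2.9390 atm
P = 26.129 − 2.9390 = 23.19 atm

P ≈ 23.19 atm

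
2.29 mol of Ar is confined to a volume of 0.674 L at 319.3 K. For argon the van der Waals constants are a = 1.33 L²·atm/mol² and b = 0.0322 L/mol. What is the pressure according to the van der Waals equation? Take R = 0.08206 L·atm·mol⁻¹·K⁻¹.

P ≈ 84.61 atm

P = nRT/(V − nb) − a n²/V²
nRT/(V − nb) = (2.29)(0.08206)(319.3)/(0.674 − 2.29×0.0322) = 60.002/0.60026 = 99.960 atm
a n²/V² = (1.33)(2.29)²/(0.674)² = 15.353 atm
P = 99.960 − 15.353 = 84.61 atm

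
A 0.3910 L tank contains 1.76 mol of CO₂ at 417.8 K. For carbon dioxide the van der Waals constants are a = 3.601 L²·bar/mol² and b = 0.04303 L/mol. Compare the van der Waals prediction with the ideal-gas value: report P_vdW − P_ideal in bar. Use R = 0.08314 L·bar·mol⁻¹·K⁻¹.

ΔP ≈ -35.40 bar

Ideal: P_ideal = nRT/V = (1.76)(0.08314)(417.8)/0.3910 = 156.356 bar
vdW: P = nRT/(V − nb) − a n²/V² = 61.1352/0.315267 − 11.1545/0.152881 = 193.916 − 72.9620 = 120.954 bar
ΔP = 120.954 − 156.356 = -35.40 bar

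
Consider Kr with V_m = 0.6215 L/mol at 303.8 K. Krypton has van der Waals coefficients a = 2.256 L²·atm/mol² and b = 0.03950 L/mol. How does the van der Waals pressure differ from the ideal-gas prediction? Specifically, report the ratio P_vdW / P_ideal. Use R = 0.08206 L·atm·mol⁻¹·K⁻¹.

Ideal: P_ideal = RT/V_m = (0.08206)(303.8)/0.6215 = 40.1124 atm
vdW: P = RT/(V_m − b) − a/V_m² = 24.9298/0.582000 − 2.256/0.386262 = 42.8347 − 5.84060 = 36.9941 atm
Ratio = 36.9941/40.1124 = 0.9223

P_vdW / P_ideal ≈ 0.9223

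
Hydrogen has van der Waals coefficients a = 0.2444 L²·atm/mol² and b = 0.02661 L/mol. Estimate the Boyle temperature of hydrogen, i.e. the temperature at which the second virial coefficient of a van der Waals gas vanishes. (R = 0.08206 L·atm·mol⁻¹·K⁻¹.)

For a van der Waals gas the second virial coefficient B₂ = b − a/(RT) vanishes at T_B = a/(Rb).
T_B = 0.2444/(0.08206×0.02661) = 0.2444/0.0021836 = 111.9 K

T_B ≈ 111.9 K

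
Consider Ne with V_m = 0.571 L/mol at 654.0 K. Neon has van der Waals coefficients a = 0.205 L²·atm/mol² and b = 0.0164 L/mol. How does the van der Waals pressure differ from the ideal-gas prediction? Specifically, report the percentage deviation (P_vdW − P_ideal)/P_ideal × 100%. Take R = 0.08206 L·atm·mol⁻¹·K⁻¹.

Ideal: P_ideal = RT/V_m = (0.08206)(654.0)/0.571 = 93.9882 atm
vdW: P = RT/(V_m − b) − a/V_m² = 53.6672/0.554600 − 0.205/0.326041 = 96.7674 − 0.628755 = 96.1386 atm
% deviation = (96.1386 − 93.9882)/93.9882 × 100% = 2.29%

2.29 %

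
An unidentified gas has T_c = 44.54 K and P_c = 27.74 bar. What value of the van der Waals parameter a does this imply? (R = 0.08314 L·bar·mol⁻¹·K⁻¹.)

From T_c = 8a/(27Rb) and P_c = a/(27b²): a = 27 R² T_c²/(64 P_c).
a = 27×(0.08314)²×(44.54)²/(64×27.74) = 370.24/1775.4 = 0.2085 L²·bar/mol²

a ≈ 0.2085 L²·bar/mol²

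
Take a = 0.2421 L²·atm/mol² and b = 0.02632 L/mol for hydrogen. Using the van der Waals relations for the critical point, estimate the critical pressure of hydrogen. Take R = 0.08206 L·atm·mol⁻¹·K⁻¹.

For a van der Waals gas, P_c = a/(27b²).
P_c = 0.2421/(27×(0.02632)²) = 0.2421/0.018704 = 12.94 atm

P_c ≈ 12.94 atm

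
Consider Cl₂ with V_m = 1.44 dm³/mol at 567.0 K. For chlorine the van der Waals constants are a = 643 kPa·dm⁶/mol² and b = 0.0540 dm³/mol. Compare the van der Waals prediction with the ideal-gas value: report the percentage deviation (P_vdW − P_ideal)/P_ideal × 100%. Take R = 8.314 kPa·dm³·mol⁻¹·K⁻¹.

Ideal: P_ideal = RT/V_m = (8.314)(567.0)/1.44 = 3273.64 kPa
vdW: P = RT/(V_m − b) − a/V_m² = 4714.04/1.38600 − 643/2.07360 = 3401.18 − 310.089 = 3091.09 kPa
% deviation = (3091.09 − 3273.64)/3273.64 × 100% = -5.58%

-5.58 %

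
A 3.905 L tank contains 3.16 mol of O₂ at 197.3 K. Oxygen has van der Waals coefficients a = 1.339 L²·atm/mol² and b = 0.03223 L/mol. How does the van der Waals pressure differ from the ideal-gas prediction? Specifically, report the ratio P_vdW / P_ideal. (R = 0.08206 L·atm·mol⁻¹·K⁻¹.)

P_vdW / P_ideal ≈ 0.9599

Ideal: P_ideal = nRT/V = (3.16)(0.08206)(197.3)/3.905 = 13.1016 atm
vdW: P = nRT/(V − nb) − a n²/V² = 51.1618/3.80315 − 13.3707/15.2490 = 13.4525 − 0.876825 = 12.5757 atm
Ratio = 12.5757/13.1016 = 0.9599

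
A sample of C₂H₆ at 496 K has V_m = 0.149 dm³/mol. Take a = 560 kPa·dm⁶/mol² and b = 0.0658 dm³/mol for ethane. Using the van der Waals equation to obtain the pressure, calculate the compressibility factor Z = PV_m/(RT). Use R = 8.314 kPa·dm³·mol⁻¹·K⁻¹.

Z ≈ 0.8795

P = RT/(V_m − b) − a/V_m² = (8.314)(496)/(0.149 − 0.0658) − 560/(0.149)²
  = 4123.7/0.083200 − 25224 = 49564 − 25224 = 24340 kPa
Z = PV_m/(RT) = (24340)(0.149)/((8.314)(496)) = 3626.7/4123.7 = 0.8795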